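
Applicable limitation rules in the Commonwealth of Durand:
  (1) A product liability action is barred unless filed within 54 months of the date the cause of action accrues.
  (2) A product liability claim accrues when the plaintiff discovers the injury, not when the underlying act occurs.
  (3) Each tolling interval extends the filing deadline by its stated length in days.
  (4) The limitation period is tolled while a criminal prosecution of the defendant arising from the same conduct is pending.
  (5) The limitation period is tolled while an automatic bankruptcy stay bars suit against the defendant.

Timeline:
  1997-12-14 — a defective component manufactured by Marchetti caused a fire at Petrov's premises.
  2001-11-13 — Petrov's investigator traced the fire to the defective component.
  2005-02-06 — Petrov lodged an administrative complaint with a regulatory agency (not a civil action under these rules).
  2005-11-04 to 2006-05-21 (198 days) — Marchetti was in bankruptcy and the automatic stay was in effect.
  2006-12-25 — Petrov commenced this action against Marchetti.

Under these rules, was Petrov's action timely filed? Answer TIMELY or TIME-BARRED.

Accrual is tied to discovery, so the period began on 2001-11-13 rather than on 1997-12-14 when the act occurred.
54 months from 2001-11-13 is 2006-05-13.
Because the automatic bankruptcy stay ran from 2005-11-04 to 2006-05-21, the deadline is extended by 198 days to 2006-11-27.
None of the other events listed affects the running of the period under the stated rules.
Filing on 2006-12-25 missed the 2006-11-27 deadline — the action is time-barred.

TIME-BARRED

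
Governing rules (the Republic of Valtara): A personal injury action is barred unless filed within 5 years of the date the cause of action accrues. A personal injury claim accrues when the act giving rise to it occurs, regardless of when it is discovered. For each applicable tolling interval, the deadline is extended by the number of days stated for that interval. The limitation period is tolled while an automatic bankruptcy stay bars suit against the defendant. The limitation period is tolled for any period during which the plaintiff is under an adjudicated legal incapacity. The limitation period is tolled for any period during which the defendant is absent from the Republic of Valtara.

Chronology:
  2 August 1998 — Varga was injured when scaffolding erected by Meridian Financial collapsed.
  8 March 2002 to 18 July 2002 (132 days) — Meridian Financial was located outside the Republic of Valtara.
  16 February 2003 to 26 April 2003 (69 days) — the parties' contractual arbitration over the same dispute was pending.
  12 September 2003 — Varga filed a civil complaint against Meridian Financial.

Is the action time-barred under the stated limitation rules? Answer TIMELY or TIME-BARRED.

The cause of action accrued on 2 August 1998, the date of the act.
5 years from 2 August 1998 is 2 August 2003.
Because the defendant's absence from the jurisdiction ran from 8 March 2002 to 18 July 2002, the deadline is extended by 132 days to 12 December 2003.
The pending related arbitration from 16 February 2003 to 26 April 2003 does not toll the period, because no stated rule makes a pending arbitration a tolling event.
Filing on 12 September 2003 beat the 12 December 2003 deadline — the action is timely.

TIMELY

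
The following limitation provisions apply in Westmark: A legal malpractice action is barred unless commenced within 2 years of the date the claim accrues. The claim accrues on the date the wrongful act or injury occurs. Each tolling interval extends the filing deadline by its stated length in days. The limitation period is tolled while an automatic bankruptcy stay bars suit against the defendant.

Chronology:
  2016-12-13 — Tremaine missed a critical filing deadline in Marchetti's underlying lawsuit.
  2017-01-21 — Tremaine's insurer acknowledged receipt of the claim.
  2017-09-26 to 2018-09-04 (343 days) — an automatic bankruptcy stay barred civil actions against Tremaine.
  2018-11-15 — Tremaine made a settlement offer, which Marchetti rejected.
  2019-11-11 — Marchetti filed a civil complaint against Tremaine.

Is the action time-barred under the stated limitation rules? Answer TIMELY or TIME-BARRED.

TIMELY

The claim accrued on 2016-12-13, when the wrongful act occurred.
Adding the 2 years base period to 2016-12-13 gives a deadline of 2018-12-13, before any tolling.
Because the automatic bankruptcy stay ran from 2017-09-26 to 2018-09-04, the deadline is extended by 343 days to 2019-11-21.
The other events in the timeline have no effect on the limitation period under the stated rules.
Filing on 2019-11-11 beat the 2019-11-21 deadline — the action is timely.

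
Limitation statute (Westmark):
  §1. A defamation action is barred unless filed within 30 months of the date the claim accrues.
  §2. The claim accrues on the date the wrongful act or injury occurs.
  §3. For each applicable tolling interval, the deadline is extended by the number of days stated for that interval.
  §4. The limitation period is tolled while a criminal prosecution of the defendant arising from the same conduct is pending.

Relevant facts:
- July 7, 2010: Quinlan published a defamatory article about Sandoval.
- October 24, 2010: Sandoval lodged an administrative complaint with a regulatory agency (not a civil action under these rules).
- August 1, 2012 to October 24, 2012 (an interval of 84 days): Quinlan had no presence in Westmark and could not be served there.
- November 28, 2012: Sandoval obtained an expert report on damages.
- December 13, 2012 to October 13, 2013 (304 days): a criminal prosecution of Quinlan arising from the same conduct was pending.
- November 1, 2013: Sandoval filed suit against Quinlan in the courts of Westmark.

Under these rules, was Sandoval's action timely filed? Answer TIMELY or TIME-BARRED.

TIMELY

The claim accrued on July 7, 2010, when the wrongful act occurred.
30 months from July 7, 2010 is January 7, 2013.
The period was tolled for 304 days by the pending criminal prosecution (December 13, 2012 to October 13, 2013), pushing the deadline to November 7, 2013.
Although the defendant's absence ran from August 1, 2012 to October 24, 2012, the stated rules do not make that a tolling event, so it is disregarded.
Nothing else in the chronology tolls or restarts the period.
Filing on November 1, 2013 beat the November 7, 2013 deadline — the action is timely.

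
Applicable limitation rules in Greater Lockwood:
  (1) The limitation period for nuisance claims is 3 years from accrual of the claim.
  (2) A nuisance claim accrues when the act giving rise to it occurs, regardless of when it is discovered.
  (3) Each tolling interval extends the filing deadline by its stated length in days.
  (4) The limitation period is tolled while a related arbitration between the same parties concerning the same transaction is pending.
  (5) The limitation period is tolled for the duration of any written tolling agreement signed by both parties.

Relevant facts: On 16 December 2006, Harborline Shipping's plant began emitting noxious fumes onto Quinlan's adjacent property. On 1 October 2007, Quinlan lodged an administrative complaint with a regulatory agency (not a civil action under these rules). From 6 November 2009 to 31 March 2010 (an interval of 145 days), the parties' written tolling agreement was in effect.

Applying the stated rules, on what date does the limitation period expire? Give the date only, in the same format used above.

10 May 2010

The limitation period began to run on 16 December 2006.
Adding the 3 years base period to 16 December 2006 gives a deadline of 16 December 2009, before any tolling.
The written tolling agreement from 6 November 2009 to 31 March 2010 tolled the period for 145 days, extending the deadline to 10 May 2010.
None of the other events listed affects the running of the period under the stated rules.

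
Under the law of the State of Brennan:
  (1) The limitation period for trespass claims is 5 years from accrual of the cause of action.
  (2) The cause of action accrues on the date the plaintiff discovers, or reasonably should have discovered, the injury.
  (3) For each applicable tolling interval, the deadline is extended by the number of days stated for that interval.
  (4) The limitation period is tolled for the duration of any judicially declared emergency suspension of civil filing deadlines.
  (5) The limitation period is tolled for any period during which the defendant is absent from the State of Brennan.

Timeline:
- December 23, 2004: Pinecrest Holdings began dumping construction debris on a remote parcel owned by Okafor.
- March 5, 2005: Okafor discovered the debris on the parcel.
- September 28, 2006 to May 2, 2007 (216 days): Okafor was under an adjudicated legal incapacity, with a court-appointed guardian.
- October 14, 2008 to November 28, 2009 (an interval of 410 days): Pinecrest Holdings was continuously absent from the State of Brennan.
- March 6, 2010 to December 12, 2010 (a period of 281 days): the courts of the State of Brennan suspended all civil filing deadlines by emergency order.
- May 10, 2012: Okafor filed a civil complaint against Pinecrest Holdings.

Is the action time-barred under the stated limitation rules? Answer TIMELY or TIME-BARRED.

Under the discovery rule, the claim accrued on March 5, 2005, when Okafor discovered the injury — not on the December 23, 2004 date of the underlying act.
Adding the 5 years base period to March 5, 2005 gives a deadline of March 5, 2010, before any tolling.
Because the defendant's absence from the jurisdiction ran from October 14, 2008 to November 28, 2009, the deadline is extended by 410 days to April 19, 2011.
The emergency suspension of filing deadlines from March 6, 2010 to December 12, 2010 tolled the period for 281 days, extending the deadline to January 25, 2012.
The plaintiff's legal incapacity from September 28, 2006 to May 2, 2007 does not toll the period, because no stated rule makes the plaintiff's incapacity a tolling event.
Filing on May 10, 2012 missed the January 25, 2012 deadline — the action is time-barred.

TIME-BARRED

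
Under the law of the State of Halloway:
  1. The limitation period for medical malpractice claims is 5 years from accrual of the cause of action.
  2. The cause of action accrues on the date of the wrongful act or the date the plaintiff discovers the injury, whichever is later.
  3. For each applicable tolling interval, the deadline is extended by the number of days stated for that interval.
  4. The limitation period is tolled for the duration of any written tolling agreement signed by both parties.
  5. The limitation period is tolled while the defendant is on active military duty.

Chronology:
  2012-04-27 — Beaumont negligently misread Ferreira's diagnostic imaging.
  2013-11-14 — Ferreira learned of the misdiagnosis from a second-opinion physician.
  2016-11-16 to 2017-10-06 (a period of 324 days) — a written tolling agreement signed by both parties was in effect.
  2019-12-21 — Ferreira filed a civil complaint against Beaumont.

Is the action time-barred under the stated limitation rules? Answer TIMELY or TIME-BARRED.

Taking the later of the act (2012-04-27) and discovery (2013-11-14), the claim accrued on 2013-11-14.
Adding the 5 years base period to 2013-11-14 gives a deadline of 2018-11-14, before any tolling.
The period was tolled for 324 days by the written tolling agreement (2016-11-16 to 2017-10-06), pushing the deadline to 2019-10-04.
Filing on 2019-12-21 missed the 2019-10-04 deadline — the action is time-barred.

TIME-BARRED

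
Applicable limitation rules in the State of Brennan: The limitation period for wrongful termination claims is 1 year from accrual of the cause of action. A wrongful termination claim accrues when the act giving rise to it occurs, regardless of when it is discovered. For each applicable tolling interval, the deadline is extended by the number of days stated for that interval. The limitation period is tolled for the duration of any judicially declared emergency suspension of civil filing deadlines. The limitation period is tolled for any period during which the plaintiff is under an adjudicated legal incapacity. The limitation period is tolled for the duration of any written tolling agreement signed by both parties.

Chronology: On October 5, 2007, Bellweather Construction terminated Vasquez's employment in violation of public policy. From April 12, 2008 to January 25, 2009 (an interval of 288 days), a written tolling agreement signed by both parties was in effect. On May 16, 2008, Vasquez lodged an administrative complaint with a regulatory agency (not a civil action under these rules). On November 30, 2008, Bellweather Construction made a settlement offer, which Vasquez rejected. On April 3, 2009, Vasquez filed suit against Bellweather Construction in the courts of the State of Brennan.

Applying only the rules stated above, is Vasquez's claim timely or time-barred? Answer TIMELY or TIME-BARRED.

The claim accrued on October 5, 2007, when the wrongful act occurred.
1 year from October 5, 2007 is October 5, 2008.
The written tolling agreement from April 12, 2008 to January 25, 2009 tolled the period for 288 days, extending the deadline to July 20, 2009.
The other events in the timeline have no effect on the limitation period under the stated rules.
Vasquez filed on April 3, 2009, before the July 20, 2009 deadline, so the action is timely.

TIMELY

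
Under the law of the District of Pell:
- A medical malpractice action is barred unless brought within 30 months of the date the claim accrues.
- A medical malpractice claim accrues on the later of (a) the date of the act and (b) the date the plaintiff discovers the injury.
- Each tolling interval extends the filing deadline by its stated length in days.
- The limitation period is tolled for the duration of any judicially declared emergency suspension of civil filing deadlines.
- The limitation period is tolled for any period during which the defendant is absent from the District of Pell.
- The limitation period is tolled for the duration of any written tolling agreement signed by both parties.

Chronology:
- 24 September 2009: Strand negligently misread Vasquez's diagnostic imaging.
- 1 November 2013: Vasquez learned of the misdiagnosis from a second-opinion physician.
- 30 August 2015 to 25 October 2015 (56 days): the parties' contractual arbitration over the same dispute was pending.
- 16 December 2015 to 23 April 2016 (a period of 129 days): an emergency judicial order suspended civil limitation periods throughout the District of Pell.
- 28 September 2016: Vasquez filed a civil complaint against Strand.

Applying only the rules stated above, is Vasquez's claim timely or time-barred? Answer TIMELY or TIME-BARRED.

The claim accrued on 1 November 2013 — the later of the 24 September 2009 act and the 1 November 2013 discovery.
Adding the 30 months base period to 1 November 2013 gives a deadline of 1 May 2016, before any tolling.
Because the emergency suspension of filing deadlines ran from 16 December 2015 to 23 April 2016, the deadline is extended by 129 days to 7 September 2016.
The pending related arbitration from 30 August 2015 to 25 October 2015 does not toll the period, because no stated rule makes a pending arbitration a tolling event.
The 28 September 2016 filing falls after the 7 September 2016 deadline; the claim is time-barred.

TIME-BARRED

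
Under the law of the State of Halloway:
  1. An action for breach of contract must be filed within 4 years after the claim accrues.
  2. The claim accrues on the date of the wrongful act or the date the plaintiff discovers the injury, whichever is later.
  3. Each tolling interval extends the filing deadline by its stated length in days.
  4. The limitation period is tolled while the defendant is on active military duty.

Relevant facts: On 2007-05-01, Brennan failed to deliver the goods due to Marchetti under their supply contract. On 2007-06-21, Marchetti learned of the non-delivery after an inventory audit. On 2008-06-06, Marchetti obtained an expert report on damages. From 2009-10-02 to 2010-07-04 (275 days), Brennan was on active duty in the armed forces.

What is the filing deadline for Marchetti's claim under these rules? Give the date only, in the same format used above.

Because discovery on 2007-06-21 post-dates the 2007-05-01 act, accrual under the later-of rule falls on 2007-06-21.
The untolled deadline — 4 years after 2007-06-21 — is 2011-06-21.
Because the defendant's active military service ran from 2009-10-02 to 2010-07-04, the deadline is extended by 275 days to 2012-03-22.
None of the other events listed affects the running of the period under the stated rules.

2012-03-22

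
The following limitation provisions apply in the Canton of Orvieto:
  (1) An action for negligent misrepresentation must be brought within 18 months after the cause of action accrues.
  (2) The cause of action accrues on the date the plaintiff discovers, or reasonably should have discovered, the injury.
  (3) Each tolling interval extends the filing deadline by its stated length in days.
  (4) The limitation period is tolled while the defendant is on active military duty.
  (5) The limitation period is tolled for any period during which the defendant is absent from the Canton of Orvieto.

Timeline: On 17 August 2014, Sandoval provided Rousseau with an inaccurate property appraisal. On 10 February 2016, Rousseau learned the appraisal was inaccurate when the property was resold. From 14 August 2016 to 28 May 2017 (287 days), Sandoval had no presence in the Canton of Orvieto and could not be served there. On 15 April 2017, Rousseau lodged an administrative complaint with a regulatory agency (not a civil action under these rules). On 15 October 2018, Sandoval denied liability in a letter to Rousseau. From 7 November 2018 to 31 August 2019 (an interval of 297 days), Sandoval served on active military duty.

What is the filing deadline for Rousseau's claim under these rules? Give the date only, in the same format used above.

24 May 2018

Under the discovery rule, the claim accrued on 10 February 2016, when Rousseau discovered the injury — not on the 17 August 2014 date of the underlying act.
18 months from 10 February 2016 is 10 August 2017.
The defendant's absence from the jurisdiction from 14 August 2016 to 28 May 2017 tolled the period for 287 days, extending the deadline to 24 May 2018.
By the time the defendant's active military service began on 7 November 2018, the limitation period had already expired on 24 May 2018; that interval cannot revive it.
Nothing else in the chronology tolls or restarts the period.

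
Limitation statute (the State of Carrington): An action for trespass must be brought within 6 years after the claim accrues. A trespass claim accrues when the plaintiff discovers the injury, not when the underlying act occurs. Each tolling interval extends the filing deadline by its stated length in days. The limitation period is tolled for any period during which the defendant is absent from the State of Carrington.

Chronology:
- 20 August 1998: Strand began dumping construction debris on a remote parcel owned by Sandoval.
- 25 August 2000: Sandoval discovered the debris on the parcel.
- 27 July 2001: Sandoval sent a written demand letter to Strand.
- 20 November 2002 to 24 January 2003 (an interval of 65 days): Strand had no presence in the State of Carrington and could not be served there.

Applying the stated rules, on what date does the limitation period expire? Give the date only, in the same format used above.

Under the discovery rule, the claim accrued on 25 August 2000, when Sandoval discovered the injury — not on the 20 August 1998 date of the underlying act.
The untolled deadline — 6 years after 25 August 2000 — is 25 August 2006.
The period was tolled for 65 days by the defendant's absence from the jurisdiction (20 November 2002 to 24 January 2003), pushing the deadline to 29 October 2006.
The other events in the timeline have no effect on the limitation period under the stated rules.

29 October 2006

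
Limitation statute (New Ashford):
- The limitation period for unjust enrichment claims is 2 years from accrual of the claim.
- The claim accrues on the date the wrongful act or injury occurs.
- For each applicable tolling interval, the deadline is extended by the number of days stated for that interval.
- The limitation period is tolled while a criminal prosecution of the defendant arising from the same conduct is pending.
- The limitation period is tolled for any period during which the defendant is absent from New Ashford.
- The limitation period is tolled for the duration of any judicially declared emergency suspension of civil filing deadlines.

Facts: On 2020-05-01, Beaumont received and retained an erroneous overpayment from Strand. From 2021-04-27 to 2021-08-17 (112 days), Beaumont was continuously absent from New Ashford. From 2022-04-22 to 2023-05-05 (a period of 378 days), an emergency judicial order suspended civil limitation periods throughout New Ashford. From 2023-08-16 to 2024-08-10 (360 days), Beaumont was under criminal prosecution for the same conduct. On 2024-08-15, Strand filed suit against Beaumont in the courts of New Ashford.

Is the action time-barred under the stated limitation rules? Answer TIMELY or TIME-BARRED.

TIMELY

The limitation period began to run on 2020-05-01.
2 years from 2020-05-01 is 2022-05-01.
The defendant's absence from the jurisdiction from 2021-04-27 to 2021-08-17 tolled the period for 112 days, extending the deadline to 2022-08-21.
Because the emergency suspension of filing deadlines ran from 2022-04-22 to 2023-05-05, the deadline is extended by 378 days to 2023-09-03.
The pending criminal prosecution from 2023-08-16 to 2024-08-10 tolled the period for 360 days, extending the deadline to 2024-08-28.
The 2024-08-15 filing precedes the 2024-08-28 deadline; the claim is timely.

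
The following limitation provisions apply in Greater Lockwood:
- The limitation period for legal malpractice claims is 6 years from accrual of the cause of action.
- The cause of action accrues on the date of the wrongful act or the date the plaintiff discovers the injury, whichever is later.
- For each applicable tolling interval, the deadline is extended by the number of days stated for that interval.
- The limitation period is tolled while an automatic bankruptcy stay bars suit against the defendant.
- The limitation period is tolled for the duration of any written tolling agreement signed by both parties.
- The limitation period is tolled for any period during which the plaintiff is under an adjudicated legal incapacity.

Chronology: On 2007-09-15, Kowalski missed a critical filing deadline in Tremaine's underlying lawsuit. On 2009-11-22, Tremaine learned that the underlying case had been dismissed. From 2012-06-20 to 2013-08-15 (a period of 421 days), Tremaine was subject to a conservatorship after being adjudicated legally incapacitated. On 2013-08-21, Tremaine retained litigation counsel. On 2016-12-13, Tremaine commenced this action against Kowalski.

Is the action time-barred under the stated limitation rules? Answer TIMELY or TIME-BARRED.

The claim accrued on 2009-11-22 — the later of the 2007-09-15 act and the 2009-11-22 discovery.
6 years from 2009-11-22 is 2015-11-22.
The period was tolled for 421 days by the plaintiff's legal incapacity (2012-06-20 to 2013-08-15), pushing the deadline to 2017-01-16.
Nothing else in the chronology tolls or restarts the period.
Tremaine filed on 2016-12-13, before the 2017-01-16 deadline, so the action is timely.

TIMELY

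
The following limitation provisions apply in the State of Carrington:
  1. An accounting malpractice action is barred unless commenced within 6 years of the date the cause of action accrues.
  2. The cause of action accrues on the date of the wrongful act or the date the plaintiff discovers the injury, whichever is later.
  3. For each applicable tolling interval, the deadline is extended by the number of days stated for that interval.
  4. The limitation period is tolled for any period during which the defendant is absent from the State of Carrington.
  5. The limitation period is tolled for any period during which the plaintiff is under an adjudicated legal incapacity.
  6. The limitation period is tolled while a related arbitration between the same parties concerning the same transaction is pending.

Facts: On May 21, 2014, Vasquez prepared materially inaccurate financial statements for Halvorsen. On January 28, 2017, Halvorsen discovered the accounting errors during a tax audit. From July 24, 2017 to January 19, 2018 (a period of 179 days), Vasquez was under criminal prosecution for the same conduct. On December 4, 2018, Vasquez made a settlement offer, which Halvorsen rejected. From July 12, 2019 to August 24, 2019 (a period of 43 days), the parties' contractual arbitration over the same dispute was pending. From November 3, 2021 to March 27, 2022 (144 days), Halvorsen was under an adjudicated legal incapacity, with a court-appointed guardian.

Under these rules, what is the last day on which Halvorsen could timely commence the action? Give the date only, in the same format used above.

Taking the later of the act (May 21, 2014) and discovery (January 28, 2017), the claim accrued on January 28, 2017.
The untolled deadline — 6 years after January 28, 2017 — is January 28, 2023.
The pending related arbitration from July 12, 2019 to August 24, 2019 tolled the period for 43 days, extending the deadline to March 12, 2023.
The plaintiff's legal incapacity from November 3, 2021 to March 27, 2022 tolled the period for 144 days, extending the deadline to August 3, 2023.
No stated provision tolls the period for a criminal prosecution, so the interval from July 24, 2017 to January 19, 2018 has no effect on the deadline.
Nothing else in the chronology tolls or restarts the period.

August 3, 2023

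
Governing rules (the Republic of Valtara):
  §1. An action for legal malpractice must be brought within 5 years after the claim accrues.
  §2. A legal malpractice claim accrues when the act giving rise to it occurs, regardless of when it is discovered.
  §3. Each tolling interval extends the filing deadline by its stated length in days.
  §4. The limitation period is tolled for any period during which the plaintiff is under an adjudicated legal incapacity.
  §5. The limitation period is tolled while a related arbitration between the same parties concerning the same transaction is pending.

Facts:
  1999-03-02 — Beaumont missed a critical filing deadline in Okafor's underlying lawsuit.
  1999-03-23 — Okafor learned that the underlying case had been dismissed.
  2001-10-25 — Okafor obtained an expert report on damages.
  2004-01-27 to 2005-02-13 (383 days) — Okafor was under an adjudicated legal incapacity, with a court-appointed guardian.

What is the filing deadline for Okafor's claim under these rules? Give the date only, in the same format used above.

Because the rule ties accrual to occurrence, the claim accrued on 1999-03-02, not on the 1999-03-23 discovery date.
5 years from 1999-03-02 is 2004-03-02.
The period was tolled for 383 days by the plaintiff's legal incapacity (2004-01-27 to 2005-02-13), pushing the deadline to 2005-03-20.
None of the other events listed affects the running of the period under the stated rules.

2005-03-20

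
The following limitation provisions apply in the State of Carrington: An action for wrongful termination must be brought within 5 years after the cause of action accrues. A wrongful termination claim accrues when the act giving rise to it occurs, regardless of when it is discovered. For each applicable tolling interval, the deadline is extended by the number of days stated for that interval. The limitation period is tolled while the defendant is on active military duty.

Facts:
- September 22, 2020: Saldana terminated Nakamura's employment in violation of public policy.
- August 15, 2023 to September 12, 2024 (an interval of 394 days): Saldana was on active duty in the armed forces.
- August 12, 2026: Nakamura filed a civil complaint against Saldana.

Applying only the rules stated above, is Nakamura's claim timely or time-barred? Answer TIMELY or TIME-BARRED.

The cause of action accrued on September 22, 2020, the date of the act.
5 years from September 22, 2020 is September 22, 2025.
Because the defendant's active military service ran from August 15, 2023 to September 12, 2024, the deadline is extended by 394 days to October 21, 2026.
Nakamura filed on August 12, 2026, before the October 21, 2026 deadline, so the action is timely.

TIMELY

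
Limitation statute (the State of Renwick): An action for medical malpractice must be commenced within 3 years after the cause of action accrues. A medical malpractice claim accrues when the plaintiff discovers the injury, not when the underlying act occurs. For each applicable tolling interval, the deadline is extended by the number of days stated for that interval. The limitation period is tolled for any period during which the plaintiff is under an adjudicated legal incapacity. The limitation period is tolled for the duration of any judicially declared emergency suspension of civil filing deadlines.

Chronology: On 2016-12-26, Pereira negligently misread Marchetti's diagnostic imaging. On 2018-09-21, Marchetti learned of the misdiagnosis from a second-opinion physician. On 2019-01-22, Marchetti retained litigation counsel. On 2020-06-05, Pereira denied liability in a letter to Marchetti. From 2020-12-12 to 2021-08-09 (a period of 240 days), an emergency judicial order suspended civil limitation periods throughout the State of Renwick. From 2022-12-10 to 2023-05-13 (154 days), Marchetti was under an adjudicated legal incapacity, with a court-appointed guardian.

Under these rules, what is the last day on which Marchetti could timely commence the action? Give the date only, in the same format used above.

2022-05-19

Accrual is tied to discovery, so the period began on 2018-09-21 rather than on 2016-12-26 when the act occurred.
Adding the 3 years base period to 2018-09-21 gives a deadline of 2021-09-21, before any tolling.
The emergency suspension of filing deadlines from 2020-12-12 to 2021-08-09 tolled the period for 240 days, extending the deadline to 2022-05-19.
By the time the plaintiff's legal incapacity began on 2022-12-10, the limitation period had already expired on 2022-05-19; that interval cannot revive it.
The other events in the timeline have no effect on the limitation period under the stated rules.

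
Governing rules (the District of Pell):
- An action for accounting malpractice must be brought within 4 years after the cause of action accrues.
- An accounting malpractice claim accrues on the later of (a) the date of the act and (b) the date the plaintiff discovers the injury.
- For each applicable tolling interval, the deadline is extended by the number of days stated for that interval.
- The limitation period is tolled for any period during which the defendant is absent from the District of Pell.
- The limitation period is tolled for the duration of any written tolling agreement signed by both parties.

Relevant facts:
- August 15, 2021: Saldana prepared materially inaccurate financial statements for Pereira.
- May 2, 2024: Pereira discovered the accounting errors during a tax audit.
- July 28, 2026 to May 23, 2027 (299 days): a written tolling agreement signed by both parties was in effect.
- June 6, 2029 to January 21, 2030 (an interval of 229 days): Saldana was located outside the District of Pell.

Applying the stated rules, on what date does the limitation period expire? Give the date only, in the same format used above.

Taking the later of the act (August 15, 2021) and discovery (May 2, 2024), the claim accrued on May 2, 2024.
4 years from May 2, 2024 is May 2, 2028.
Because the written tolling agreement ran from July 28, 2026 to May 23, 2027, the deadline is extended by 299 days to February 25, 2029.
By the time the defendant's absence from the jurisdiction began on June 6, 2029, the limitation period had already expired on February 25, 2029; that interval cannot revive it.

February 25, 2029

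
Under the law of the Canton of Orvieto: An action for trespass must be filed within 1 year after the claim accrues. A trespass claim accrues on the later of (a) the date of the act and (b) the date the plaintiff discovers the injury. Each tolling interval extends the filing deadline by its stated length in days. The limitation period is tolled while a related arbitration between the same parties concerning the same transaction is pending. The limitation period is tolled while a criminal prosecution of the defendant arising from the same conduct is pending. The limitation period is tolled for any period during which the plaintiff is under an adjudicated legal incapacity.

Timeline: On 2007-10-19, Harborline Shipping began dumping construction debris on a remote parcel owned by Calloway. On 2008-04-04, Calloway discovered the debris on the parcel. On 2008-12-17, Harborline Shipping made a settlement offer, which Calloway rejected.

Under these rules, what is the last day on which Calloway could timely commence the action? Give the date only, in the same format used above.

2009-04-04

The claim accrued on 2008-04-04 — the later of the 2007-10-19 act and the 2008-04-04 discovery.
1 year from 2008-04-04 is 2009-04-04.
Nothing else in the chronology tolls or restarts the period.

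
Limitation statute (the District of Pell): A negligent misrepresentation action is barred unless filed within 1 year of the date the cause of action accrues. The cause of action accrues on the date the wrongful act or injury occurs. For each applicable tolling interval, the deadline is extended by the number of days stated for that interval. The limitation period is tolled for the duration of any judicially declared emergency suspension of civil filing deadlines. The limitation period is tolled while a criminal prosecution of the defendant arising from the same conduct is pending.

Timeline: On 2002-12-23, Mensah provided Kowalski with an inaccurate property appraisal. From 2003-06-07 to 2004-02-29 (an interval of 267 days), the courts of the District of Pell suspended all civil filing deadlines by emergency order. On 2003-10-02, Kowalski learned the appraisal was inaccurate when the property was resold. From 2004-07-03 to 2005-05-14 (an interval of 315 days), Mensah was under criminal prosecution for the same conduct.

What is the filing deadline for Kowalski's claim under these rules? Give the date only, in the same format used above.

2005-07-27

The claim accrued on 2002-12-23, when the wrongful act occurred; under the stated occurrence rule the 2003-10-02 discovery does not delay accrual.
The untolled deadline — 1 year after 2002-12-23 — is 2003-12-23.
The emergency suspension of filing deadlines from 2003-06-07 to 2004-02-29 tolled the period for 267 days, extending the deadline to 2004-09-15.
The pending criminal prosecution from 2004-07-03 to 2005-05-14 tolled the period for 315 days, extending the deadline to 2005-07-27.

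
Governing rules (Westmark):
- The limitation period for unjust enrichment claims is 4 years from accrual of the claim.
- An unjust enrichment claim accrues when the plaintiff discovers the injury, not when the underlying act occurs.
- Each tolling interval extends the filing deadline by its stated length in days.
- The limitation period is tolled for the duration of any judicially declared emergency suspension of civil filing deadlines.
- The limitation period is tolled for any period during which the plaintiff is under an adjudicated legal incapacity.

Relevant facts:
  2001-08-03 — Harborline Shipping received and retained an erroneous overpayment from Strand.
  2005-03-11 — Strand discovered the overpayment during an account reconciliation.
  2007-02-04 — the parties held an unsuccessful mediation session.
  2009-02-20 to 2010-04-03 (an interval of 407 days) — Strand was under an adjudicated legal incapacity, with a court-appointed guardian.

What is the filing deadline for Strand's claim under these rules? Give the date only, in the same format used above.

Accrual is tied to discovery, so the period began on 2005-03-11 rather than on 2001-08-03 when the act occurred.
The untolled deadline — 4 years after 2005-03-11 — is 2009-03-11.
Because the plaintiff's legal incapacity ran from 2009-02-20 to 2010-04-03, the deadline is extended by 407 days to 2010-04-22.
The other events in the timeline have no effect on the limitation period under the stated rules.

2010-04-22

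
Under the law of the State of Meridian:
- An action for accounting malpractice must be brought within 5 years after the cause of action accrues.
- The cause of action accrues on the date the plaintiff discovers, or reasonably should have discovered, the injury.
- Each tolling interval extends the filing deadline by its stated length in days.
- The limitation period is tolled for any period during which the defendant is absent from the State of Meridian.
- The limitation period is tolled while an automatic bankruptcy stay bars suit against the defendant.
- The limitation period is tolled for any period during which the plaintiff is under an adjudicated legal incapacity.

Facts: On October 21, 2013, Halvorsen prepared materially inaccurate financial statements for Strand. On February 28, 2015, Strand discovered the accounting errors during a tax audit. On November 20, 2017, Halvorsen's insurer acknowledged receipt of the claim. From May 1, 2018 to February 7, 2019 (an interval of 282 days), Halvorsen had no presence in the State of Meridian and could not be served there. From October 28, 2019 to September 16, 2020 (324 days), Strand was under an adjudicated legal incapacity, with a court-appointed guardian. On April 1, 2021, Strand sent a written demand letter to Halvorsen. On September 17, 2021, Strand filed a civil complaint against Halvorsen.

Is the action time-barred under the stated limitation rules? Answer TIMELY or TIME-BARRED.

TIMELY

The claim did not accrue until Strand discovered the injury on February 28, 2015; the October 21, 2013 act date does not start the clock under the stated rule.
Adding the 5 years base period to February 28, 2015 gives a deadline of February 28, 2020, before any tolling.
The period was tolled for 282 days by the defendant's absence from the jurisdiction (May 1, 2018 to February 7, 2019), pushing the deadline to December 6, 2020.
Because the plaintiff's legal incapacity ran from October 28, 2019 to September 16, 2020, the deadline is extended by 324 days to October 26, 2021.
The other events in the timeline have no effect on the limitation period under the stated rules.
Filing on September 17, 2021 beat the October 26, 2021 deadline — the action is timely.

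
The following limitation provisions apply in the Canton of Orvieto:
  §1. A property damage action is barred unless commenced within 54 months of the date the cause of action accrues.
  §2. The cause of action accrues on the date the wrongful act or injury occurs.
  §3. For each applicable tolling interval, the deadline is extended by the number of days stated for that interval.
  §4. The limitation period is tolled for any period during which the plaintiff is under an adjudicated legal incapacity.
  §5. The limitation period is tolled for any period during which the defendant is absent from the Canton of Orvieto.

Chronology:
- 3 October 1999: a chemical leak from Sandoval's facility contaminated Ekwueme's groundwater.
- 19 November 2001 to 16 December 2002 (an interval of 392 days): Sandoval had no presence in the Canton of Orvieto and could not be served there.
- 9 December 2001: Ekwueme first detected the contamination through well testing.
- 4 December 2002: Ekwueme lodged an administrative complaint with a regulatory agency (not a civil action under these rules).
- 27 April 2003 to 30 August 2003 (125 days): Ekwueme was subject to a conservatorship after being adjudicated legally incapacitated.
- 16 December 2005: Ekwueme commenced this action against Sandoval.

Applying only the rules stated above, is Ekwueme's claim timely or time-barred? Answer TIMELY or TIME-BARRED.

TIME-BARRED

The claim accrued on 3 October 1999, when the wrongful act occurred; under the stated occurrence rule the 9 December 2001 discovery does not delay accrual.
54 months from 3 October 1999 is 3 April 2004.
The period was tolled for 392 days by the defendant's absence from the jurisdiction (19 November 2001 to 16 December 2002), pushing the deadline to 30 April 2005.
The period was tolled for 125 days by the plaintiff's legal incapacity (27 April 2003 to 30 August 2003), pushing the deadline to 2 September 2005.
Nothing else in the chronology tolls or restarts the period.
Filing on 16 December 2005 missed the 2 September 2005 deadline — the action is time-barred.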